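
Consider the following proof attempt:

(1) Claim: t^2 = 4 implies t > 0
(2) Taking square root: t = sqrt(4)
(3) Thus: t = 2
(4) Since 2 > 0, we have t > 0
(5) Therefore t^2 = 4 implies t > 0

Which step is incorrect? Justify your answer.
Step 2: Taking square root: t = sqrt(4)

Step 2 takes the square root and assumes the positive root only. The equation t^2 = 4 actually has two solutions: t = 2 and t = -2. The proof silently assumes t > 0 without justification, then uses this assumption to conclude t > 0, which is circular. The counterexample t = -2 shows the claim is false.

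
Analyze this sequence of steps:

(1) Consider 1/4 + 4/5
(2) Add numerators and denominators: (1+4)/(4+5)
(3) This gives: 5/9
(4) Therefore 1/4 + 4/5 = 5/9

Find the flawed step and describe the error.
Step 2: Add numerators and denominators: (1+4)/(4+5)

Step 2 incorrectly adds fractions by separately adding numerators and denominators. This is wrong. The correct method requires a common denominator: 1/4 + 4/5 = (1×5 + 4×4)/(4×5) = 21/20 = 21/20. The method used gives 5/9, which is different.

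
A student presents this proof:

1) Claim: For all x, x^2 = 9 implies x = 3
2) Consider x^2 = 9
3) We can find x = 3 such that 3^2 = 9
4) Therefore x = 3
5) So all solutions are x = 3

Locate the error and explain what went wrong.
Step 4: Therefore x = 3

Step 4 incorrectly concludes that x = 3 is the only solution. The proof shows that x = 3 is A solution (existence), but does not show it is the ONLY solution (uniqueness). In fact, x = -3 is also a solution since (-3)^2 = 9. Finding one solution doesn't prove there are no others.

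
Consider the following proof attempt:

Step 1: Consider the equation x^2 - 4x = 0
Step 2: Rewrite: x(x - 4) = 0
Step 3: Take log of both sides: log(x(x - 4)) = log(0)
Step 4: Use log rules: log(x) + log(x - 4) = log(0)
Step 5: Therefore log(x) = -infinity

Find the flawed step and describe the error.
Step 3: Take log of both sides: log(x(x - 4)) = log(0)

Step 3 takes the logarithm of both sides, resulting in log(0) on the right side. The logarithm is only defined for positive numbers; log(0) is undefined (approaches negative infinity). This operation is invalid.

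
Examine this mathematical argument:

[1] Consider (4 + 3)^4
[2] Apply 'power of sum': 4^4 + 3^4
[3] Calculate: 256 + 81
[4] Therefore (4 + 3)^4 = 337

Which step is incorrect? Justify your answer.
Step 2: Apply 'power of sum': 4^4 + 3^4

Step 2 incorrectly applies a non-existent rule '(a+b)^n = a^n + b^n'. This is false in general. The correct expansion uses the binomial theorem. The actual value is (4 + 3)^4 = 7^4 = 2401, not 337.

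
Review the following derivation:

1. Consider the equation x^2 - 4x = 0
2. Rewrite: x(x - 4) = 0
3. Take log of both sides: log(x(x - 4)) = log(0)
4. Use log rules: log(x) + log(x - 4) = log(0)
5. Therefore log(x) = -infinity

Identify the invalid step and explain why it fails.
Step 3: Take log of both sides: log(x(x - 4)) = log(0)

Step 3 takes the logarithm of both sides, resulting in log(0) on the right side. The logarithm is only defined for positive numbers; log(0) is undefined (approaches negative infinity). This operation is invalid.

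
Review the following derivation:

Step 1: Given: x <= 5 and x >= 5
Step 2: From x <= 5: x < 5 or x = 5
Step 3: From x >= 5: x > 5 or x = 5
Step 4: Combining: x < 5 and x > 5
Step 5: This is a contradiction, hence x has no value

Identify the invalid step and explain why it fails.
Step 4: Combining: x < 5 and x > 5

Step 4 incorrectly combines the conditions. From x <= 5 and x >= 5, the intersection is x = 5. The error treats the 'or' cases as 'and' requirements. The correct conclusion is that x = 5 is the unique solution, not that no solution exists.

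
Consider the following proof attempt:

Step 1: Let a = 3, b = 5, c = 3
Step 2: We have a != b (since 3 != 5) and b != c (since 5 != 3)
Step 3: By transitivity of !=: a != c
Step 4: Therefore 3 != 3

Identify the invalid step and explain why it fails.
Step 3: By transitivity of !=: a != c

Step 3 incorrectly applies transitivity to the '!=' relation. Transitivity states: if a R b and b R c, then a R c. However, '!=' is not transitive. Counterexample: 3 != 5 and 5 != 3, but 3 = 3 (both equal 3). Transitivity holds for relations like <, <=, =, but not for !=.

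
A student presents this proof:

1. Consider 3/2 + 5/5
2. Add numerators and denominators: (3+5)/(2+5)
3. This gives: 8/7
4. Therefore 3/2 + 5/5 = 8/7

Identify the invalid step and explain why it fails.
Step 2: Add numerators and denominators: (3+5)/(2+5)

Step 2 incorrectly adds fractions by separately adding numerators and denominators. This is wrong. The correct method requires a common denominator: 3/2 + 5/5 = (3×5 + 5×2)/(2×5) = 25/10 = 5/2. The method used gives 8/7, which is different.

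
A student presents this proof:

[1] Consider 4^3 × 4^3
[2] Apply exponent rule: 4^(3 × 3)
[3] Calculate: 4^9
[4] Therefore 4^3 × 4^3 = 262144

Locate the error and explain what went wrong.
Step 2: Apply exponent rule: 4^(3 × 3)

Step 2 incorrectly states that a^b × a^c = a^(b×c). The correct rule is a^b × a^c = a^(b+c). The actual value is 4^3 × 4^3 = 4^6 = 4096, not 4^9 = 262144.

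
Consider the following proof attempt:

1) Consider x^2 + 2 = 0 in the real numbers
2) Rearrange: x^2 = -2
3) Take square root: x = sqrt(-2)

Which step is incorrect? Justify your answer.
Step 3: Take square root: x = sqrt(-2)

Step 3 takes the square root of -2, which is negative. In the real number system, the square root of a negative number is undefined. The equation x^2 + 2 = 0 has no real solutions. Square roots of negative numbers only exist in the complex numbers.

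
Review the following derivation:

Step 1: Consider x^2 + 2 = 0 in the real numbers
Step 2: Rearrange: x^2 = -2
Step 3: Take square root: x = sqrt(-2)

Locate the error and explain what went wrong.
Step 3: Take square root: x = sqrt(-2)

Step 3 takes the square root of -2, which is negative. In the real number system, the square root of a negative number is undefined. The equation x^2 + 2 = 0 has no real solutions. Square roots of negative numbers only exist in the complex numbers.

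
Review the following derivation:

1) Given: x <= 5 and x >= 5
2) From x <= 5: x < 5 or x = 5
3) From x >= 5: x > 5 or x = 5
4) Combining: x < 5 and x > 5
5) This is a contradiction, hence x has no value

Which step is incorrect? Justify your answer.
Step 4: Combining: x < 5 and x > 5

Step 4 incorrectly combines the conditions. From x <= 5 and x >= 5, the intersection is x = 5. The error treats the 'or' cases as 'and' requirements. The correct conclusion is that x = 5 is the unique solution, not that no solution exists.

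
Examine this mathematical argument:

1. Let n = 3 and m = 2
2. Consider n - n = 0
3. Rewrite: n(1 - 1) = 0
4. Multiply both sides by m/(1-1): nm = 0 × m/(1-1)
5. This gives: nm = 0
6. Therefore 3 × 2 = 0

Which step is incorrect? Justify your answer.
Step 4: Multiply both sides by m/(1-1): nm = 0 × m/(1-1)

Step 4 multiplies both sides by m/(1-1). However, 1-1 = 0, so this is multiplication by m/0, which is undefined. We cannot multiply by an undefined expression.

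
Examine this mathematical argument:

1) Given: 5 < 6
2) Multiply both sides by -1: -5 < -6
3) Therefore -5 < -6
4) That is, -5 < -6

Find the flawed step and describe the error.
Step 2: Multiply both sides by -1: -5 < -6

Step 2 multiplies both sides by -1 but fails to reverse the inequality sign. When multiplying (or dividing) an inequality by a negative number, the direction must be reversed. Since 5 < 6, we should get -5 > -6, i.e., -5 > -6.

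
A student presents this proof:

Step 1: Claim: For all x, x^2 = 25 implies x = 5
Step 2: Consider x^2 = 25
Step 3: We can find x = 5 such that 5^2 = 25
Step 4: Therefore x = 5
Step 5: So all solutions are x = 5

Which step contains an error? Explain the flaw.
Step 4: Therefore x = 5

Step 4 incorrectly concludes that x = 5 is the only solution. The proof shows that x = 5 is A solution (existence), but does not show it is the ONLY solution (uniqueness). In fact, x = -5 is also a solution since (-5)^2 = 25. Finding one solution doesn't prove there are no others.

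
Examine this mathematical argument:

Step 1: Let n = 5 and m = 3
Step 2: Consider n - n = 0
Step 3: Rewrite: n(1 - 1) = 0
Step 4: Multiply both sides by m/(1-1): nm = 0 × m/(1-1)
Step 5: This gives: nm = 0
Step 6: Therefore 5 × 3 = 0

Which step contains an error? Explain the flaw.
Step 4: Multiply both sides by m/(1-1): nm = 0 × m/(1-1)

Step 4 multiplies both sides by m/(1-1). However, 1-1 = 0, so this is multiplication by m/0, which is undefined. We cannot multiply by an undefined expression.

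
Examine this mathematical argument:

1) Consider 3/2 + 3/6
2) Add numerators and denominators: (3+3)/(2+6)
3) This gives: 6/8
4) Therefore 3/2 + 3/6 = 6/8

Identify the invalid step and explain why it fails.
Step 2: Add numerators and denominators: (3+3)/(2+6)

Step 2 incorrectly adds fractions by separately adding numerators and denominators. This is wrong. The correct method requires a common denominator: 3/2 + 3/6 = (3×6 + 3×2)/(2×6) = 24/12 = 2. The method used gives 6/8, which is different.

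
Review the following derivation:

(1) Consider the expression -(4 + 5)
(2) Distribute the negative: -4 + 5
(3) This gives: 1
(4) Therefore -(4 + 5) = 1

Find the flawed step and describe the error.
Step 2: Distribute the negative: -4 + 5

Step 2 incorrectly distributes the negative sign. The correct distribution is -(4 + 5) = -4 - 5 = -9. The negative must be applied to both terms, not just the first. The error treats -(4 + 5) as -4 + 5, which equals 1 instead of -9.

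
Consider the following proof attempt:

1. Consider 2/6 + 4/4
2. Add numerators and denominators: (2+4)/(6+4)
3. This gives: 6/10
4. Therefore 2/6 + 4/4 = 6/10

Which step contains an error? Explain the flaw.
Step 2: Add numerators and denominators: (2+4)/(6+4)

Step 2 incorrectly adds fractions by separately adding numerators and denominators. This is wrong. The correct method requires a common denominator: 2/6 + 4/4 = (2×4 + 4×6)/(6×4) = 32/24 = 4/3. The method used gives 6/10, which is different.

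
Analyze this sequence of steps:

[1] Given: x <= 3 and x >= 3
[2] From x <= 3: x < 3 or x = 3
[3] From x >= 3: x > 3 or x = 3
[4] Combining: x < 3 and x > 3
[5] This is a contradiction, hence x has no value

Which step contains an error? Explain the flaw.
Step 4: Combining: x < 3 and x > 3

Step 4 incorrectly combines the conditions. From x <= 3 and x >= 3, the intersection is x = 3. The error treats the 'or' cases as 'and' requirements. The correct conclusion is that x = 3 is the unique solution, not that no solution exists.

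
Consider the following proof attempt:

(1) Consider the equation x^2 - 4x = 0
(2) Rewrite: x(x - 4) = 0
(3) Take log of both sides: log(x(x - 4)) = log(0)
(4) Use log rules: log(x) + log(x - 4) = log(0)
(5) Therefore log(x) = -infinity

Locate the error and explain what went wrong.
Step 3: Take log of both sides: log(x(x - 4)) = log(0)

Step 3 takes the logarithm of both sides, resulting in log(0) on the right side. The logarithm is only defined for positive numbers; log(0) is undefined (approaches negative infinity). This operation is invalid.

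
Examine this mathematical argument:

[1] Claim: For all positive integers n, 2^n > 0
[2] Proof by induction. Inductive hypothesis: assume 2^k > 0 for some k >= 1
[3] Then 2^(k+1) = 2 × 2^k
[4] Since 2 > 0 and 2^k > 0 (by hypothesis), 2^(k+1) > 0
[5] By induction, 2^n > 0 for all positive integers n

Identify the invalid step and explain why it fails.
Step 5: By induction, 2^n > 0 for all positive integers n

Step 5 concludes the proof by induction, but no base case was ever established. A valid induction proof requires: (1) a base case proving 2^1 > 0, and (2) an inductive step showing IF 2^k > 0 THEN 2^(k+1) > 0. Steps 2-4 correctly establish the inductive step, but without the base case the conclusion in step 5 does not follow.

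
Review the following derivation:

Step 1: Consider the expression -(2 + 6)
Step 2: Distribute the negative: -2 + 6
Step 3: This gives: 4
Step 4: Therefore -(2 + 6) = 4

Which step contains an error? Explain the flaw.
Step 2: Distribute the negative: -2 + 6

Step 2 incorrectly distributes the negative sign. The correct distribution is -(2 + 6) = -2 - 6 = -8. The negative must be applied to both terms, not just the first. The error treats -(2 + 6) as -2 + 6, which equals 4 instead of -8.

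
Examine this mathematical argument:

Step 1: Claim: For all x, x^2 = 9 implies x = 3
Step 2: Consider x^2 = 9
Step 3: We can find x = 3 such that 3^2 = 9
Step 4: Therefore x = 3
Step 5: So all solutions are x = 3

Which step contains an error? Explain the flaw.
Step 4: Therefore x = 3

Step 4 incorrectly concludes that x = 3 is the only solution. The proof shows that x = 3 is A solution (existence), but does not show it is the ONLY solution (uniqueness). In fact, x = -3 is also a solution since (-3)^2 = 9. Finding one solution doesn't prove there are no others.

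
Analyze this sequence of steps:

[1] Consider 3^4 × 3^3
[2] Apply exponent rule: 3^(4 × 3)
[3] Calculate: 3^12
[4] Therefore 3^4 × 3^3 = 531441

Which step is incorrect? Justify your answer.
Step 2: Apply exponent rule: 3^(4 × 3)

Step 2 incorrectly states that a^b × a^c = a^(b×c). The correct rule is a^b × a^c = a^(b+c). The actual value is 3^4 × 3^3 = 3^7 = 2187, not 3^12 = 531441.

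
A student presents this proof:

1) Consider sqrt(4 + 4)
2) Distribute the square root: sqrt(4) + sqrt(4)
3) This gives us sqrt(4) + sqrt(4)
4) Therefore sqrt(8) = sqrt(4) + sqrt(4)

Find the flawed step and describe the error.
Step 2: Distribute the square root: sqrt(4) + sqrt(4)

Step 2 incorrectly 'distributes' the square root over addition. The square root function does not distribute: sqrt(a + b) ≠ sqrt(a) + sqrt(b). In fact, sqrt(4 + 4) = sqrt(8) ≈ 2.8284, while sqrt(4) + sqrt(4) ≈ 4.0000.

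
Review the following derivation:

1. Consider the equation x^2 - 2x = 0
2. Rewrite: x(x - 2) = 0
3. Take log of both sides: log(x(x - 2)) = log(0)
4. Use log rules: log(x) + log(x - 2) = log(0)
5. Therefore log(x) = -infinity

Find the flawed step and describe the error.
Step 3: Take log of both sides: log(x(x - 2)) = log(0)

Step 3 takes the logarithm of both sides, resulting in log(0) on the right side. The logarithm is only defined for positive numbers; log(0) is undefined (approaches negative infinity). This operation is invalid.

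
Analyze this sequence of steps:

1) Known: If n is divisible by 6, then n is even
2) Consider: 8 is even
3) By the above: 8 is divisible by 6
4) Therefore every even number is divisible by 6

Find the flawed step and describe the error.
Step 3: By the above: 8 is divisible by 6

Step 3 commits the fallacy of affirming the consequent. The known fact 'divisible by 6 → even' does NOT imply 'even → divisible by 6'. That would be the converse, which is false. For example, 8 is even but 8 ÷ 6 = 1.33, which is not an integer.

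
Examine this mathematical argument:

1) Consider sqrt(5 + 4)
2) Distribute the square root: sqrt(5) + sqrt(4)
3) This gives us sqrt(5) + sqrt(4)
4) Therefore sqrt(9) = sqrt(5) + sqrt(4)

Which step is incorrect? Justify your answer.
Step 2: Distribute the square root: sqrt(5) + sqrt(4)

Step 2 incorrectly 'distributes' the square root over addition. The square root function does not distribute: sqrt(a + b) ≠ sqrt(a) + sqrt(b). In fact, sqrt(5 + 4) = sqrt(9) ≈ 3.0000, while sqrt(5) + sqrt(4) ≈ 4.2361.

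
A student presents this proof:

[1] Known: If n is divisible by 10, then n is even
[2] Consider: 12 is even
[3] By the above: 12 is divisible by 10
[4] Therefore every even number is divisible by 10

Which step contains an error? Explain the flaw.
Step 3: By the above: 12 is divisible by 10

Step 3 commits the fallacy of affirming the consequent. The known fact 'divisible by 10 → even' does NOT imply 'even → divisible by 10'. That would be the converse, which is false. For example, 12 is even but 12 ÷ 10 = 1.20, which is not an integer.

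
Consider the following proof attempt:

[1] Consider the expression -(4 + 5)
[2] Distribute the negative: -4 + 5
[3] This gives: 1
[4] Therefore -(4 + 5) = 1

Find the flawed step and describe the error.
Step 2: Distribute the negative: -4 + 5

Step 2 incorrectly distributes the negative sign. The correct distribution is -(4 + 5) = -4 - 5 = -9. The negative must be applied to both terms, not just the first. The error treats -(4 + 5) as -4 + 5, which equals 1 instead of -9.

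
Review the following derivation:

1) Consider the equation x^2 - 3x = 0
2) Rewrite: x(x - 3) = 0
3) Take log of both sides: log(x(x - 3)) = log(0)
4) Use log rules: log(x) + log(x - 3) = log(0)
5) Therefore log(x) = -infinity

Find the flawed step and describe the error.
Step 3: Take log of both sides: log(x(x - 3)) = log(0)

Step 3 takes the logarithm of both sides, resulting in log(0) on the right side. The logarithm is only defined for positive numbers; log(0) is undefined (approaches negative infinity). This operation is invalid.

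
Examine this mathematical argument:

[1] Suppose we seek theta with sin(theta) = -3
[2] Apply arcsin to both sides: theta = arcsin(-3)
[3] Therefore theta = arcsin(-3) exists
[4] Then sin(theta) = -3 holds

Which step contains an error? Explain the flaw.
Step 2: Apply arcsin to both sides: theta = arcsin(-3)

Step 2 applies arcsin to -3. However, arcsin(x) is only defined for x in [-1, 1] because sin(theta) can only produce values in that range. Since |-3| > 1, arcsin(-3) is undefined. There is no angle whose sine equals -3.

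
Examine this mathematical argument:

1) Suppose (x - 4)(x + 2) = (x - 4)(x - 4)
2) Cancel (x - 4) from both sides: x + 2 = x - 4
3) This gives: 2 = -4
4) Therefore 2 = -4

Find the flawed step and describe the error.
Step 2: Cancel (x - 4) from both sides: x + 2 = x - 4

Step 2 cancels (x - 4) from both sides. This is only valid if (x - 4) ≠ 0, i.e., x ≠ 4. When x = 4, both sides equal zero regardless of the other factors. The correct approach requires considering x = 4 as a separate case.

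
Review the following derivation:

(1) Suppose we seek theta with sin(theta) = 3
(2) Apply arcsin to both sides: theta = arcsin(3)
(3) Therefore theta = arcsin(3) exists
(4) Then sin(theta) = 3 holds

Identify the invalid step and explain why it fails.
Step 2: Apply arcsin to both sides: theta = arcsin(3)

Step 2 applies arcsin to 3. However, arcsin(x) is only defined for x in [-1, 1] because sin(theta) can only produce values in that range. Since |3| > 1, arcsin(3) is undefined. There is no angle whose sine equals 3.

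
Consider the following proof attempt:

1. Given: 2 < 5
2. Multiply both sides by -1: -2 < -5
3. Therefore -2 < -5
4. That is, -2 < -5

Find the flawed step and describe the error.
Step 2: Multiply both sides by -1: -2 < -5

Step 2 multiplies both sides by -1 but fails to reverse the inequality sign. When multiplying (or dividing) an inequality by a negative number, the direction must be reversed. Since 2 < 5, we should get -2 > -5, i.e., -2 > -5.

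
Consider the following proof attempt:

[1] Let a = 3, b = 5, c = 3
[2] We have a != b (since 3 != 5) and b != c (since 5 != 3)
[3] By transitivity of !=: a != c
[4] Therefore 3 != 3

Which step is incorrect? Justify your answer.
Step 3: By transitivity of !=: a != c

Step 3 incorrectly applies transitivity to the '!=' relation. Transitivity states: if a R b and b R c, then a R c. However, '!=' is not transitive. Counterexample: 3 != 5 and 5 != 3, but 3 = 3 (both equal 3). Transitivity holds for relations like <, <=, =, but not for !=.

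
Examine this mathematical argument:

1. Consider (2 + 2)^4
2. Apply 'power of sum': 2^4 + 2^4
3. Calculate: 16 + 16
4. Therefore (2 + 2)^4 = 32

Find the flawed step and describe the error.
Step 2: Apply 'power of sum': 2^4 + 2^4

Step 2 incorrectly applies a non-existent rule '(a+b)^n = a^n + b^n'. This is false in general. The correct expansion uses the binomial theorem. The actual value is (2 + 2)^4 = 4^4 = 256, not 32.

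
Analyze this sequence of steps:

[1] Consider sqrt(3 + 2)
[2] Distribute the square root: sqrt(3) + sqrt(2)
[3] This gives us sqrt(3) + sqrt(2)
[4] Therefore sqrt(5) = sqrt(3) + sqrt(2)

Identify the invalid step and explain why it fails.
Step 2: Distribute the square root: sqrt(3) + sqrt(2)

Step 2 incorrectly 'distributes' the square root over addition. The square root function does not distribute: sqrt(a + b) ≠ sqrt(a) + sqrt(b). In fact, sqrt(3 + 2) = sqrt(5) ≈ 2.2361, while sqrt(3) + sqrt(2) ≈ 3.1463.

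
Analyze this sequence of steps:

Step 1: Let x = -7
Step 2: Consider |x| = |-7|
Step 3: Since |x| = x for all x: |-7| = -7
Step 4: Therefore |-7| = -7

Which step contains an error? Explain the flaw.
Step 3: Since |x| = x for all x: |-7| = -7

Step 3 incorrectly states that |x| = x for all x. The correct definition is |x| = x when x >= 0, and |x| = -x when x < 0. Since -7 < 0, we have |-7| = -(-7) = 7, not -7.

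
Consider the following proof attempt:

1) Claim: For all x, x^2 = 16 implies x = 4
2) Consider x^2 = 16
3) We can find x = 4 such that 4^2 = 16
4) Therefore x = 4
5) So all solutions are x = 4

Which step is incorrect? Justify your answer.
Step 4: Therefore x = 4

Step 4 incorrectly concludes that x = 4 is the only solution. The proof shows that x = 4 is A solution (existence), but does not show it is the ONLY solution (uniqueness). In fact, x = -4 is also a solution since (-4)^2 = 16. Finding one solution doesn't prove there are no others.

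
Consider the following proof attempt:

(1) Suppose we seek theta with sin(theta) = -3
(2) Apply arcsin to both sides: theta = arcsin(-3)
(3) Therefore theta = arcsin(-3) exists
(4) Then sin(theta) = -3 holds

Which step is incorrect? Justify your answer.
Step 2: Apply arcsin to both sides: theta = arcsin(-3)

Step 2 applies arcsin to -3. However, arcsin(x) is only defined for x in [-1, 1] because sin(theta) can only produce values in that range. Since |-3| > 1, arcsin(-3) is undefined. There is no angle whose sine equals -3.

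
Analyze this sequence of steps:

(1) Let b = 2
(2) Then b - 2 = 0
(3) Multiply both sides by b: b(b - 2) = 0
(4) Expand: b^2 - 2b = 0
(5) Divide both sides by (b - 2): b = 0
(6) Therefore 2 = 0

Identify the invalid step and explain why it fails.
Step 5: Divide both sides by (b - 2): b = 0

Step 5 divides both sides by (b - 2). However, since b = 2, we have (b - 2) = 0. Division by zero is undefined, making this step invalid.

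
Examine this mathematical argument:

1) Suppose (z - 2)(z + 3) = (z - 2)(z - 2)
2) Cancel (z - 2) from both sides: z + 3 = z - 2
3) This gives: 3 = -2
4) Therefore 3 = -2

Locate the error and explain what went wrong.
Step 2: Cancel (z - 2) from both sides: z + 3 = z - 2

Step 2 cancels (z - 2) from both sides. This is only valid if (z - 2) ≠ 0, i.e., z ≠ 2. When z = 2, both sides equal zero regardless of the other factors. The correct approach requires considering z = 2 as a separate case.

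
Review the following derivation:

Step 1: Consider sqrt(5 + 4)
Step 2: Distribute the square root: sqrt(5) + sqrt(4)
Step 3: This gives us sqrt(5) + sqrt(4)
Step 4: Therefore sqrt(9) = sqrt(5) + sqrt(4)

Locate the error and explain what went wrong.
Step 2: Distribute the square root: sqrt(5) + sqrt(4)

Step 2 incorrectly 'distributes' the square root over addition. The square root function does not distribute: sqrt(a + b) ≠ sqrt(a) + sqrt(b). In fact, sqrt(5 + 4) = sqrt(9) ≈ 3.0000, while sqrt(5) + sqrt(4) ≈ 4.2361.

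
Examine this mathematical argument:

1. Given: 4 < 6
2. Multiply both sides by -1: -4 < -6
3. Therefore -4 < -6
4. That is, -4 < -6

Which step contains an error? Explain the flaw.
Step 2: Multiply both sides by -1: -4 < -6

Step 2 multiplies both sides by -1 but fails to reverse the inequality sign. When multiplying (or dividing) an inequality by a negative number, the direction must be reversed. Since 4 < 6, we should get -4 > -6, i.e., -4 > -6.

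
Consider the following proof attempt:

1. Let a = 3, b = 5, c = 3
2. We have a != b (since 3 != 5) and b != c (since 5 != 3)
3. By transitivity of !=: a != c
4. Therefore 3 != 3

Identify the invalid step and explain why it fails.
Step 3: By transitivity of !=: a != c

Step 3 incorrectly applies transitivity to the '!=' relation. Transitivity states: if a R b and b R c, then a R c. However, '!=' is not transitive. Counterexample: 3 != 5 and 5 != 3, but 3 = 3 (both equal 3). Transitivity holds for relations like <, <=, =, but not for !=.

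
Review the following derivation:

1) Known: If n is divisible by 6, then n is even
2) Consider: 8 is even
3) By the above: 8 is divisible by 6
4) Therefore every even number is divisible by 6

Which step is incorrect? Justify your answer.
Step 3: By the above: 8 is divisible by 6

Step 3 commits the fallacy of affirming the consequent. The known fact 'divisible by 6 → even' does NOT imply 'even → divisible by 6'. That would be the converse, which is false. For example, 8 is even but 8 ÷ 6 = 1.33, which is not an integer.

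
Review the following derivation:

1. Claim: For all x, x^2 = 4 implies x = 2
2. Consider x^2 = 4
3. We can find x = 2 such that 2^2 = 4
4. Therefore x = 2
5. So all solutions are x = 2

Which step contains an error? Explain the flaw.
Step 4: Therefore x = 2

Step 4 incorrectly concludes that x = 2 is the only solution. The proof shows that x = 2 is A solution (existence), but does not show it is the ONLY solution (uniqueness). In fact, x = -2 is also a solution since (-2)^2 = 4. Finding one solution doesn't prove there are no others.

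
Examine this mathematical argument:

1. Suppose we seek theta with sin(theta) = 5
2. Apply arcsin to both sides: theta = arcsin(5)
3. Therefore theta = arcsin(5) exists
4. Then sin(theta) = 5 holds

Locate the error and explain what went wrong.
Step 2: Apply arcsin to both sides: theta = arcsin(5)

Step 2 applies arcsin to 5. However, arcsin(x) is only defined for x in [-1, 1] because sin(theta) can only produce values in that range. Since |5| > 1, arcsin(5) is undefined. There is no angle whose sine equals 5.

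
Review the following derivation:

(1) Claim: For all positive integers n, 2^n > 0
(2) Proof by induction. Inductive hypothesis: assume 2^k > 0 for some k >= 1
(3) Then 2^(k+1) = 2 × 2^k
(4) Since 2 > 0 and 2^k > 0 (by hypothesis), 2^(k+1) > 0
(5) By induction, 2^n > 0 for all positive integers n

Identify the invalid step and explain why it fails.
Step 5: By induction, 2^n > 0 for all positive integers n

Step 5 concludes the proof by induction, but no base case was ever established. A valid induction proof requires: (1) a base case proving 2^1 > 0, and (2) an inductive step showing IF 2^k > 0 THEN 2^(k+1) > 0. Steps 2-4 correctly establish the inductive step, but without the base case the conclusion in step 5 does not follow.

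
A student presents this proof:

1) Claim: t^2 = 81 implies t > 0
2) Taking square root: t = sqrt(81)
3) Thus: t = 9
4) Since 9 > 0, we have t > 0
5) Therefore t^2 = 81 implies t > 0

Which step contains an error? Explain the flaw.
Step 2: Taking square root: t = sqrt(81)

Step 2 takes the square root and assumes the positive root only. The equation t^2 = 81 actually has two solutions: t = 9 and t = -9. The proof silently assumes t > 0 without justification, then uses this assumption to conclude t > 0, which is circular. The counterexample t = -9 shows the claim is false.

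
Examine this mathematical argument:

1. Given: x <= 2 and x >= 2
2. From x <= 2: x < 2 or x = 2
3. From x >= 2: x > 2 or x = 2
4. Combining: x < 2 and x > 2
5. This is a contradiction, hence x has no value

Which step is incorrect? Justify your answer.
Step 4: Combining: x < 2 and x > 2

Step 4 incorrectly combines the conditions. From x <= 2 and x >= 2, the intersection is x = 2. The error treats the 'or' cases as 'and' requirements. The correct conclusion is that x = 2 is the unique solution, not that no solution exists.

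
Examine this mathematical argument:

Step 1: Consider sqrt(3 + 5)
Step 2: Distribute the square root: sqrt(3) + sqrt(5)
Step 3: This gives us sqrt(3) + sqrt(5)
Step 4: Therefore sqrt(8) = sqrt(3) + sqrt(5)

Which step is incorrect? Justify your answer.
Step 2: Distribute the square root: sqrt(3) + sqrt(5)

Step 2 incorrectly 'distributes' the square root over addition. The square root function does not distribute: sqrt(a + b) ≠ sqrt(a) + sqrt(b). In fact, sqrt(3 + 5) = sqrt(8) ≈ 2.8284, while sqrt(3) + sqrt(5) ≈ 3.9681.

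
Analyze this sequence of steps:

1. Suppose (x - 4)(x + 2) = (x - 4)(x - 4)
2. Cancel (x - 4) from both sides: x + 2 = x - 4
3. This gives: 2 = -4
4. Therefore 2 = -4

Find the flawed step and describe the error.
Step 2: Cancel (x - 4) from both sides: x + 2 = x - 4

Step 2 cancels (x - 4) from both sides. This is only valid if (x - 4) ≠ 0, i.e., x ≠ 4. When x = 4, both sides equal zero regardless of the other factors. The correct approach requires considering x = 4 as a separate case.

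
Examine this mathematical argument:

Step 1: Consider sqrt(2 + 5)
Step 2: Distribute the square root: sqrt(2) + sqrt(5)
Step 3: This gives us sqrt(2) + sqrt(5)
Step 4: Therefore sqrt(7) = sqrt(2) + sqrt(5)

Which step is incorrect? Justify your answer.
Step 2: Distribute the square root: sqrt(2) + sqrt(5)

Step 2 incorrectly 'distributes' the square root over addition. The square root function does not distribute: sqrt(a + b) ≠ sqrt(a) + sqrt(b). In fact, sqrt(2 + 5) = sqrt(7) ≈ 2.6458, while sqrt(2) + sqrt(5) ≈ 3.6503.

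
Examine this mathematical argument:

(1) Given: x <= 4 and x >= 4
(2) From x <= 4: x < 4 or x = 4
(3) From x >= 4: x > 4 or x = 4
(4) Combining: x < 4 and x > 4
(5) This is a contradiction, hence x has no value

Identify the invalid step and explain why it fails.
Step 4: Combining: x < 4 and x > 4

Step 4 incorrectly combines the conditions. From x <= 4 and x >= 4, the intersection is x = 4. The error treats the 'or' cases as 'and' requirements. The correct conclusion is that x = 4 is the unique solution, not that no solution exists.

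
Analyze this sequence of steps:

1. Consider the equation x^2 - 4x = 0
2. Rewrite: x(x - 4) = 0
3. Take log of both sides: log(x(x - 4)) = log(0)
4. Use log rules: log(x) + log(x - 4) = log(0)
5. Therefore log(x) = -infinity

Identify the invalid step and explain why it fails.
Step 3: Take log of both sides: log(x(x - 4)) = log(0)

Step 3 takes the logarithm of both sides, resulting in log(0) on the right side. The logarithm is only defined for positive numbers; log(0) is undefined (approaches negative infinity). This operation is invalid.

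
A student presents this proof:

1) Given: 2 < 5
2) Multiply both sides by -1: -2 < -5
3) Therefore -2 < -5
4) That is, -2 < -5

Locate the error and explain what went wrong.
Step 2: Multiply both sides by -1: -2 < -5

Step 2 multiplies both sides by -1 but fails to reverse the inequality sign. When multiplying (or dividing) an inequality by a negative number, the direction must be reversed. Since 2 < 5, we should get -2 > -5, i.e., -2 > -5.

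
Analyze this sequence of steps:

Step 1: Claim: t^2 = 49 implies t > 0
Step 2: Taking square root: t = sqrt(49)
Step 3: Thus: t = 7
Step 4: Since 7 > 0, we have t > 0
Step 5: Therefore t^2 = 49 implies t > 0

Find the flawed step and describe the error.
Step 2: Taking square root: t = sqrt(49)

Step 2 takes the square root and assumes the positive root only. The equation t^2 = 49 actually has two solutions: t = 7 and t = -7. The proof silently assumes t > 0 without justification, then uses this assumption to conclude t > 0, which is circular. The counterexample t = -7 shows the claim is false.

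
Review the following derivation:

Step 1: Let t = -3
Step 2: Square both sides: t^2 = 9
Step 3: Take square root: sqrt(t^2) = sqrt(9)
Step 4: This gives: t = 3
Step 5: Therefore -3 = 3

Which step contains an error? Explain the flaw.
Step 4: This gives: t = 3

Step 4 incorrectly states that sqrt(t^2) = t. The correct identity is sqrt(t^2) = |t|. Since t = -3 < 0, we have sqrt(t^2) = |-3| = 3, not t = -3.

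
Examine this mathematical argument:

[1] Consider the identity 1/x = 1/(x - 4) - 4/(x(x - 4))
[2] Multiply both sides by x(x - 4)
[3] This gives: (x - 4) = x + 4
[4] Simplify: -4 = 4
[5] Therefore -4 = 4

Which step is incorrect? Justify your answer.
Step 3: This gives: (x - 4) = x + 4

Step 3 makes a sign error when clearing denominators. Multiplying -4/(x(x - 4)) by x(x - 4) gives -4, not +4. The correct result is (x - 4) = x - 4, which is trivially true, not (x - 4) = x + 4. (Step 1 is a valid identity: 1/(x - 4) - 4/(x(x - 4)) = (x - 4)/(x(x - 4)) = 1/x.)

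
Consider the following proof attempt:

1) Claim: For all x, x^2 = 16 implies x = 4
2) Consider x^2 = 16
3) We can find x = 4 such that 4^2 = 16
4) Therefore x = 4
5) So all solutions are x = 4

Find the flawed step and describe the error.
Step 4: Therefore x = 4

Step 4 incorrectly concludes that x = 4 is the only solution. The proof shows that x = 4 is A solution (existence), but does not show it is the ONLY solution (uniqueness). In fact, x = -4 is also a solution since (-4)^2 = 16. Finding one solution doesn't prove there are no others.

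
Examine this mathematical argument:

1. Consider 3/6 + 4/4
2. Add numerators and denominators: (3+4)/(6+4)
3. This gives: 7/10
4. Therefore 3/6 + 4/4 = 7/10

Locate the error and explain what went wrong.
Step 2: Add numerators and denominators: (3+4)/(6+4)

Step 2 incorrectly adds fractions by separately adding numerators and denominators. This is wrong. The correct method requires a common denominator: 3/6 + 4/4 = (3×4 + 4×6)/(6×4) = 36/24 = 3/2. The method used gives 7/10, which is different.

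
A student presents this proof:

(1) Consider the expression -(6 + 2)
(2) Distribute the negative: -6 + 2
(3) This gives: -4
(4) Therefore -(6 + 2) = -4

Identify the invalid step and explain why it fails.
Step 2: Distribute the negative: -6 + 2

Step 2 incorrectly distributes the negative sign. The correct distribution is -(6 + 2) = -6 - 2 = -8. The negative must be applied to both terms, not just the first. The error treats -(6 + 2) as -6 + 2, which equals -4 instead of -8.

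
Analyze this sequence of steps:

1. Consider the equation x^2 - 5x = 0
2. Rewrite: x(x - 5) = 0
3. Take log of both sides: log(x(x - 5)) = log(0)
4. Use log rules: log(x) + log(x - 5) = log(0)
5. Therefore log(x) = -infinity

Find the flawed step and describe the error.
Step 3: Take log of both sides: log(x(x - 5)) = log(0)

Step 3 takes the logarithm of both sides, resulting in log(0) on the right side. The logarithm is only defined for positive numbers; log(0) is undefined (approaches negative infinity). This operation is invalid.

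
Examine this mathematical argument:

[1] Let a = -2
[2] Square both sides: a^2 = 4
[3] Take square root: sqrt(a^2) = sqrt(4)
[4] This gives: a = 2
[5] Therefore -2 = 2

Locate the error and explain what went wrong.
Step 4: This gives: a = 2

Step 4 incorrectly states that sqrt(a^2) = a. The correct identity is sqrt(a^2) = |a|. Since a = -2 < 0, we have sqrt(a^2) = |-2| = 2, not a = -2.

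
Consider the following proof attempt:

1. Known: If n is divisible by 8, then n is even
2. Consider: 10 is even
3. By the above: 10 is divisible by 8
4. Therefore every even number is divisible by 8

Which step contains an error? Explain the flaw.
Step 3: By the above: 10 is divisible by 8

Step 3 commits the fallacy of affirming the consequent. The known fact 'divisible by 8 → even' does NOT imply 'even → divisible by 8'. That would be the converse, which is false. For example, 10 is even but 10 ÷ 8 = 1.25, which is not an integer.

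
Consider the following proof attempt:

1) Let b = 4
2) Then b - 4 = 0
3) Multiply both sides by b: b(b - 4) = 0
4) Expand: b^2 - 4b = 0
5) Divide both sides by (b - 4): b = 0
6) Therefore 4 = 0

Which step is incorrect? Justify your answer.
Step 5: Divide both sides by (b - 4): b = 0

Step 5 divides both sides by (b - 4). However, since b = 4, we have (b - 4) = 0. Division by zero is undefined, making this step invalid.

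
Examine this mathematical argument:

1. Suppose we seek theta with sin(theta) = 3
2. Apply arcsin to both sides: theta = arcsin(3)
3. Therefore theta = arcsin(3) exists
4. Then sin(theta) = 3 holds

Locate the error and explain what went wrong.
Step 2: Apply arcsin to both sides: theta = arcsin(3)

Step 2 applies arcsin to 3. However, arcsin(x) is only defined for x in [-1, 1] because sin(theta) can only produce values in that range. Since |3| > 1, arcsin(3) is undefined. There is no angle whose sine equals 3.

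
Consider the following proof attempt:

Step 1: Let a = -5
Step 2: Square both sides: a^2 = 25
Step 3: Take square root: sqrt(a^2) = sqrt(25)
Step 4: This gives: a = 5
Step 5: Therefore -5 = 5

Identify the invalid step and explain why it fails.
Step 4: This gives: a = 5

Step 4 incorrectly states that sqrt(a^2) = a. The correct identity is sqrt(a^2) = |a|. Since a = -5 < 0, we have sqrt(a^2) = |-5| = 5, not a = -5.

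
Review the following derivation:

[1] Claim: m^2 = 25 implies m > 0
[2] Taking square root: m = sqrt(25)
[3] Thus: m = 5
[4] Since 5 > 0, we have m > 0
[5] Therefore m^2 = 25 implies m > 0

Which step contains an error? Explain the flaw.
Step 2: Taking square root: m = sqrt(25)

Step 2 takes the square root and assumes the positive root only. The equation m^2 = 25 actually has two solutions: m = 5 and m = -5. The proof silently assumes m > 0 without justification, then uses this assumption to conclude m > 0, which is circular. The counterexample m = -5 shows the claim is false.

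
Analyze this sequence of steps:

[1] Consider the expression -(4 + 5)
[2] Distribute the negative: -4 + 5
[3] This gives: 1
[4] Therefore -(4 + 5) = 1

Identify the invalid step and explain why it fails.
Step 2: Distribute the negative: -4 + 5

Step 2 incorrectly distributes the negative sign. The correct distribution is -(4 + 5) = -4 - 5 = -9. The negative must be applied to both terms, not just the first. The error treats -(4 + 5) as -4 + 5, which equals 1 instead of -9.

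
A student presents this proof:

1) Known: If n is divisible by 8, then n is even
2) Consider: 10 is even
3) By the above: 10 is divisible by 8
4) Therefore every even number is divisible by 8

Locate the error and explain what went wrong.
Step 3: By the above: 10 is divisible by 8

Step 3 commits the fallacy of affirming the consequent. The known fact 'divisible by 8 → even' does NOT imply 'even → divisible by 8'. That would be the converse, which is false. For example, 10 is even but 10 ÷ 8 = 1.25, which is not an integer.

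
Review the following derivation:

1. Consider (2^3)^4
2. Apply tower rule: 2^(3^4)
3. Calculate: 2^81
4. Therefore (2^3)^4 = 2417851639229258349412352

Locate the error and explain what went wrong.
Step 2: Apply tower rule: 2^(3^4)

Step 2 incorrectly states that (a^b)^c = a^(b^c). The correct rule is (a^b)^c = a^(b×c). The actual value is (2^3)^4 = 2^12 = 4096, not 2^81 = 2417851639229258349412352.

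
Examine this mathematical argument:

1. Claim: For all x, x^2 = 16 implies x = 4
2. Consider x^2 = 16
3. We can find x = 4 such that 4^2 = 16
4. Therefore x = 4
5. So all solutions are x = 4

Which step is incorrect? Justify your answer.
Step 4: Therefore x = 4

Step 4 incorrectly concludes that x = 4 is the only solution. The proof shows that x = 4 is A solution (existence), but does not show it is the ONLY solution (uniqueness). In fact, x = -4 is also a solution since (-4)^2 = 16. Finding one solution doesn't prove there are no others.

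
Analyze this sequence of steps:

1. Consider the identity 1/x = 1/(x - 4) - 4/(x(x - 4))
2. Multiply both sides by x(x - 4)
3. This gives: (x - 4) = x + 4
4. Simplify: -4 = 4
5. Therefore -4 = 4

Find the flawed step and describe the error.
Step 3: This gives: (x - 4) = x + 4

Step 3 makes a sign error when clearing denominators. Multiplying -4/(x(x - 4)) by x(x - 4) gives -4, not +4. The correct result is (x - 4) = x - 4, which is trivially true, not (x - 4) = x + 4. (Step 1 is a valid identity: 1/(x - 4) - 4/(x(x - 4)) = (x - 4)/(x(x - 4)) = 1/x.)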